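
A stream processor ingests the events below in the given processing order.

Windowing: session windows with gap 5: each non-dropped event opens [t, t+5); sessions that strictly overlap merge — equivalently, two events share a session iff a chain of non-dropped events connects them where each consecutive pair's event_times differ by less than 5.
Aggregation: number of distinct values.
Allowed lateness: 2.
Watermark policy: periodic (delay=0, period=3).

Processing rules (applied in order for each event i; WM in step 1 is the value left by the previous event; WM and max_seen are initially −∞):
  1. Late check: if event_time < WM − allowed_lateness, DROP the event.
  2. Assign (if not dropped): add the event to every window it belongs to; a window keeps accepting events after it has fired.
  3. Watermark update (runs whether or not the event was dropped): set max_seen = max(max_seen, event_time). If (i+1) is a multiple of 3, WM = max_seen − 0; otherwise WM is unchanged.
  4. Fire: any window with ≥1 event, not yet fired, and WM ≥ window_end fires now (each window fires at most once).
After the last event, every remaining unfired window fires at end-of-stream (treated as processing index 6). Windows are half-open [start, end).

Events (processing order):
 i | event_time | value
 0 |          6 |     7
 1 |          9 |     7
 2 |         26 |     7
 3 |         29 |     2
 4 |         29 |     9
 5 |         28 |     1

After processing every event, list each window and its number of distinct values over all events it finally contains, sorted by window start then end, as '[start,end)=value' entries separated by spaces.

i=0 t=6 v=7: → [6,11); WM=−∞
i=1 t=9 v=7: → [6,14); WM=−∞
i=2 t=26 v=7: → [26,31); WM=26
i=3 t=29 v=2: → [26,34); WM=26
i=4 t=29 v=9: → [26,34); WM=26
i=5 t=28 v=1: → [26,34); WM=29

[6,14)=1 [26,34)=4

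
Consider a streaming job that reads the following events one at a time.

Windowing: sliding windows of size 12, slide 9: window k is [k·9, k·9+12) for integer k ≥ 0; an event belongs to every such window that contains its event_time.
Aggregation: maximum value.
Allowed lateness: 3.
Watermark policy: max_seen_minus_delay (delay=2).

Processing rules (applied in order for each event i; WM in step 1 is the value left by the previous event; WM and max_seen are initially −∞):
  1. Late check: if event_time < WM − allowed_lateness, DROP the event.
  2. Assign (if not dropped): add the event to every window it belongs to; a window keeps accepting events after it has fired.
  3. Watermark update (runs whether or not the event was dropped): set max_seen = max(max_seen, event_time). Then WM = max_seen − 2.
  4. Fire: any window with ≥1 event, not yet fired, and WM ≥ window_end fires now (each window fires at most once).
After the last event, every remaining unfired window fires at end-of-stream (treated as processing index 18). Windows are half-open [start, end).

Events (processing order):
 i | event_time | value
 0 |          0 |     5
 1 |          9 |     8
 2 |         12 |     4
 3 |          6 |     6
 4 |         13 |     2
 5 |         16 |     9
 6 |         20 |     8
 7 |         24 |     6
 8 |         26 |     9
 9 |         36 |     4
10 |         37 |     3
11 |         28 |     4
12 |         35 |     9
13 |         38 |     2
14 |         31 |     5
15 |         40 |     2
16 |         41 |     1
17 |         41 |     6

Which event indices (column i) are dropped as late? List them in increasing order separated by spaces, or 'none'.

i=0 t=0 v=5: → [0,12); WM=-2
i=1 t=9 v=8: → [9,21),[0,12); WM=7
i=2 t=12 v=4: → [9,21); WM=10
i=3 t=6 v=6: DROP (t<10-3); WM=10
i=4 t=13 v=2: → [9,21); WM=11
i=5 t=16 v=9: → [9,21); WM=14; [0,12) fires=8
i=6 t=20 v=8: → [18,30),[9,21); WM=18
i=7 t=24 v=6: → [18,30); WM=22; [9,21) fires=9
i=8 t=26 v=9: → [18,30); WM=24
i=9 t=36 v=4: → [36,48),[27,39); WM=34; [18,30) fires=9
i=10 t=37 v=3: → [36,48),[27,39); WM=35
i=11 t=28 v=4: DROP (t<35-3); WM=35
i=12 t=35 v=9: → [27,39); WM=35
i=13 t=38 v=2: → [36,48),[27,39); WM=36
i=14 t=31 v=5: DROP (t<36-3); WM=36
i=15 t=40 v=2: → [36,48); WM=38
i=16 t=41 v=1: → [36,48); WM=39; [27,39) fires=9
i=17 t=41 v=6: → [36,48); WM=39

3 11 14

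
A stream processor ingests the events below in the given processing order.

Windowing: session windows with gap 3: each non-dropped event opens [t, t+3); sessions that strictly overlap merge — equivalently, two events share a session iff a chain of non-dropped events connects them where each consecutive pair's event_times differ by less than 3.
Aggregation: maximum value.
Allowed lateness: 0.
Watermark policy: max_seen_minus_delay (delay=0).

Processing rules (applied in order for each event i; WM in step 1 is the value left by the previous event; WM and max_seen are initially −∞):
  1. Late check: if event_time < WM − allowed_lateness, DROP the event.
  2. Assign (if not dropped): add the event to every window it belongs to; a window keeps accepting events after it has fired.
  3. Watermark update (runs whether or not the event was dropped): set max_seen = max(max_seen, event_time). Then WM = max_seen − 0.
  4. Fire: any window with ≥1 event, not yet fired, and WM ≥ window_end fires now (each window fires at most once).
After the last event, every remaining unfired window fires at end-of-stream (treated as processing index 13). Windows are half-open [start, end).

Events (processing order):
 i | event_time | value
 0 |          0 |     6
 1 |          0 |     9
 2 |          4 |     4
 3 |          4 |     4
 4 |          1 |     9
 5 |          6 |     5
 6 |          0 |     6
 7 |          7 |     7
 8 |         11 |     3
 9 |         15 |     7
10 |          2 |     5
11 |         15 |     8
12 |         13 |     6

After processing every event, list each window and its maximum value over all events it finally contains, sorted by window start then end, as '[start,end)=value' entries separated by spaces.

[0,3)=9 [4,10)=7 [11,14)=3 [15,18)=8

i=0 t=0 v=6: → [0,3); WM=0
i=1 t=0 v=9: → [0,3); WM=0
i=2 t=4 v=4: → [4,7); WM=4
i=3 t=4 v=4: → [4,7); WM=4
i=4 t=1 v=9: DROP (t<4-0); WM=4
i=5 t=6 v=5: → [4,9); WM=6
i=6 t=0 v=6: DROP (t<6-0); WM=6
i=7 t=7 v=7: → [4,10); WM=7
i=8 t=11 v=3: → [11,14); WM=11
i=9 t=15 v=7: → [15,18); WM=15
i=10 t=2 v=5: DROP (t<15-0); WM=15
i=11 t=15 v=8: → [15,18); WM=15
i=12 t=13 v=6: DROP (t<15-0); WM=15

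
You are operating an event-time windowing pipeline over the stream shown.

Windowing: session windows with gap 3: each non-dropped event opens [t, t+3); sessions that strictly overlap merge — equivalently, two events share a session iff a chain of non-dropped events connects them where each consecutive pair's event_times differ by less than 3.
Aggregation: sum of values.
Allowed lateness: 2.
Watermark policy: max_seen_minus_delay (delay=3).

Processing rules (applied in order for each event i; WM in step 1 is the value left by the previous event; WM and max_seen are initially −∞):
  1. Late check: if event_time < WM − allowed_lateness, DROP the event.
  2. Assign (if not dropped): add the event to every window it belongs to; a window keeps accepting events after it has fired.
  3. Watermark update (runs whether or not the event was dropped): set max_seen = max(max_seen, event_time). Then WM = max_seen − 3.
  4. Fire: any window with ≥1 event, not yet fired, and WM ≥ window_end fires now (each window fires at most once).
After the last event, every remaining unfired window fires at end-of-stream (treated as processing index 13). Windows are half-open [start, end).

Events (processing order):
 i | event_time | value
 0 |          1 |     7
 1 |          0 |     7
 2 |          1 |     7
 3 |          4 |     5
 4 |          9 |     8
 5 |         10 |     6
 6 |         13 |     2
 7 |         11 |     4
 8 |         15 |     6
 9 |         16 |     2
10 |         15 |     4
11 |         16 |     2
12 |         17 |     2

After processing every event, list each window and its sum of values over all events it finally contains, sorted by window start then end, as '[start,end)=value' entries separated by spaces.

i=0 t=1 v=7: → [1,4); WM=-2
i=1 t=0 v=7: → [0,4); WM=-2
i=2 t=1 v=7: → [0,4); WM=-2
i=3 t=4 v=5: → [4,7); WM=1
i=4 t=9 v=8: → [9,12); WM=6
i=5 t=10 v=6: → [9,13); WM=7
i=6 t=13 v=2: → [13,16); WM=10
i=7 t=11 v=4: → [9,16); WM=10
i=8 t=15 v=6: → [9,18); WM=12
i=9 t=16 v=2: → [9,19); WM=13
i=10 t=15 v=4: → [9,19); WM=13
i=11 t=16 v=2: → [9,19); WM=13
i=12 t=17 v=2: → [9,20); WM=14

[0,4)=21 [4,7)=5 [9,20)=36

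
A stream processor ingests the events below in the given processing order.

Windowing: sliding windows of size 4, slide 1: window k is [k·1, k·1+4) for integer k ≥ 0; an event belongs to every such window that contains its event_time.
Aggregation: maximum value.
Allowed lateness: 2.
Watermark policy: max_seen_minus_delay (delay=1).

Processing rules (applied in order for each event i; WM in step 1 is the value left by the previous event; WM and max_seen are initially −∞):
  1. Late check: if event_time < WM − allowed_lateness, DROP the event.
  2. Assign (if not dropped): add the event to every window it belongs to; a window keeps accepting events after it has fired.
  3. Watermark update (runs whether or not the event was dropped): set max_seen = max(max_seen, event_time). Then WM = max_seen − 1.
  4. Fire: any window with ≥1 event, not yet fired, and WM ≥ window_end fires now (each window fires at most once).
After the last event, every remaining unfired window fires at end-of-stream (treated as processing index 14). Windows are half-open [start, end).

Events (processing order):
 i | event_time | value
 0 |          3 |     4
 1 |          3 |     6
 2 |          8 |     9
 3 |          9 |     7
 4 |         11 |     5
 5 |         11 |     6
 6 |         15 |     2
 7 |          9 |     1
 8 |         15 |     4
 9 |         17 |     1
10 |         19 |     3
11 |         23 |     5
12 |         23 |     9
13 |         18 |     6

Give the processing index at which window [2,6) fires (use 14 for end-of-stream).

i=0 t=3 v=4: → [3,7),[2,6),[1,5),[0,4); WM=2
i=1 t=3 v=6: → [3,7),[2,6),[1,5),[0,4); WM=2
i=2 t=8 v=9: → [8,12),[7,11),[6,10),[5,9); WM=7; [0,4) fires=6 [1,5) fires=6 [2,6) fires=6 [3,7) fires=6
i=3 t=9 v=7: → [9,13),[8,12),[7,11),[6,10); WM=8
i=4 t=11 v=5: → [11,15),[10,14),[9,13),[8,12); WM=10; [5,9) fires=9 [6,10) fires=9
i=5 t=11 v=6: → [11,15),[10,14),[9,13),[8,12); WM=10
i=6 t=15 v=2: → [15,19),[14,18),[13,17),[12,16); WM=14; [7,11) fires=9 [8,12) fires=9 [9,13) fires=7 [10,14) fires=6
i=7 t=9 v=1: DROP (t<14-2); WM=14
i=8 t=15 v=4: → [15,19),[14,18),[13,17),[12,16); WM=14
i=9 t=17 v=1: → [17,21),[16,20),[15,19),[14,18); WM=16; [11,15) fires=6 [12,16) fires=4
i=10 t=19 v=3: → [19,23),[18,22),[17,21),[16,20); WM=18; [13,17) fires=4 [14,18) fires=4
i=11 t=23 v=5: → [23,27),[22,26),[21,25),[20,24); WM=22; [15,19) fires=4 [16,20) fires=3 [17,21) fires=3 [18,22) fires=3
i=12 t=23 v=9: → [23,27),[22,26),[21,25),[20,24); WM=22
i=13 t=18 v=6: DROP (t<22-2); WM=22

2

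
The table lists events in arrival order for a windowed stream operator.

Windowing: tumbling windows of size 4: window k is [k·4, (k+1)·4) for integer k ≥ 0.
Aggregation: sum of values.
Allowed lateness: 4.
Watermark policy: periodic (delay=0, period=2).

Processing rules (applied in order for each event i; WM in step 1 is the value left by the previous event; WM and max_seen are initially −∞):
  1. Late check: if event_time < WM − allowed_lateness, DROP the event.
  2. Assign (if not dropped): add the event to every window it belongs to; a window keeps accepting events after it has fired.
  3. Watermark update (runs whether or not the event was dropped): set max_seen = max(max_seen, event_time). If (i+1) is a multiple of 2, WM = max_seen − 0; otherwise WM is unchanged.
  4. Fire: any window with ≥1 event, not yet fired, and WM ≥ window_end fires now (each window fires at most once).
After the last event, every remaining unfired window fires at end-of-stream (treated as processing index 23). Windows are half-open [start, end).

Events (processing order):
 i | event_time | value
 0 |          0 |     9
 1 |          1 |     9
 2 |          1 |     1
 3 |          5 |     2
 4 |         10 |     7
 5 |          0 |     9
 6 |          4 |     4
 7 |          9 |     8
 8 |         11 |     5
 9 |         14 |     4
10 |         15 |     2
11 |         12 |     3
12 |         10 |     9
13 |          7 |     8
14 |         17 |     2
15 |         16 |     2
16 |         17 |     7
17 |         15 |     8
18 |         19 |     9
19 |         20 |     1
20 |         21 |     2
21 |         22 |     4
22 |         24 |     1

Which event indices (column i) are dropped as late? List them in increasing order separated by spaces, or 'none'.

5 6 12 13

i=0 t=0 v=9: → [0,4); WM=−∞
i=1 t=1 v=9: → [0,4); WM=1
i=2 t=1 v=1: → [0,4); WM=1
i=3 t=5 v=2: → [4,8); WM=5; [0,4) fires=19
i=4 t=10 v=7: → [8,12); WM=5
i=5 t=0 v=9: DROP (t<5-4); WM=10; [4,8) fires=2
i=6 t=4 v=4: DROP (t<10-4); WM=10
i=7 t=9 v=8: → [8,12); WM=10
i=8 t=11 v=5: → [8,12); WM=10
i=9 t=14 v=4: → [12,16); WM=14; [8,12) fires=20
i=10 t=15 v=2: → [12,16); WM=14
i=11 t=12 v=3: → [12,16); WM=15
i=12 t=10 v=9: DROP (t<15-4); WM=15
i=13 t=7 v=8: DROP (t<15-4); WM=15
i=14 t=17 v=2: → [16,20); WM=15
i=15 t=16 v=2: → [16,20); WM=17; [12,16) fires=9
i=16 t=17 v=7: → [16,20); WM=17
i=17 t=15 v=8: → [12,16); WM=17
i=18 t=19 v=9: → [16,20); WM=17
i=19 t=20 v=1: → [20,24); WM=20; [16,20) fires=20
i=20 t=21 v=2: → [20,24); WM=20
i=21 t=22 v=4: → [20,24); WM=22
i=22 t=24 v=1: → [24,28); WM=22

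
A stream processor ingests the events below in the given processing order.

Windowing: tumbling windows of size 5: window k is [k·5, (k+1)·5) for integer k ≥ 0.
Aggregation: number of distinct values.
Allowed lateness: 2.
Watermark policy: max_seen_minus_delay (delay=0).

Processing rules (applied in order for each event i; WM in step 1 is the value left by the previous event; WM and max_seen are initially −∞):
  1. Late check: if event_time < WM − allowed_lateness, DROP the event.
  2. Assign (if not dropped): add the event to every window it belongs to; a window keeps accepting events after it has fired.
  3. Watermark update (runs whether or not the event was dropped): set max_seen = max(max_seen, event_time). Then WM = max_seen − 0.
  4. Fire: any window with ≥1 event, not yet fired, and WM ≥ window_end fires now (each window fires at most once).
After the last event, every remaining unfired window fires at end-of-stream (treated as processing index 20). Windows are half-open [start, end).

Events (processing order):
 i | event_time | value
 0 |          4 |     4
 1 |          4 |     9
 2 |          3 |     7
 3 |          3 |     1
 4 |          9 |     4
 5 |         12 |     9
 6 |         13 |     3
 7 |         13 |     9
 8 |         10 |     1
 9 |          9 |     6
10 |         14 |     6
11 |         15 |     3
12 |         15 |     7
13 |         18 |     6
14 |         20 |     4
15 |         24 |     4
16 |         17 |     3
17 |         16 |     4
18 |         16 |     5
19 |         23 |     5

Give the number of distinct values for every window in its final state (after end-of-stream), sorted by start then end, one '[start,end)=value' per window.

[0,5)=4 [5,10)=1 [10,15)=3 [15,20)=3 [20,25)=2

i=0 t=4 v=4: → [0,5); WM=4
i=1 t=4 v=9: → [0,5); WM=4
i=2 t=3 v=7: → [0,5); WM=4
i=3 t=3 v=1: → [0,5); WM=4
i=4 t=9 v=4: → [5,10); WM=9; [0,5) fires=4
i=5 t=12 v=9: → [10,15); WM=12; [5,10) fires=1
i=6 t=13 v=3: → [10,15); WM=13
i=7 t=13 v=9: → [10,15); WM=13
i=8 t=10 v=1: DROP (t<13-2); WM=13
i=9 t=9 v=6: DROP (t<13-2); WM=13
i=10 t=14 v=6: → [10,15); WM=14
i=11 t=15 v=3: → [15,20); WM=15; [10,15) fires=3
i=12 t=15 v=7: → [15,20); WM=15
i=13 t=18 v=6: → [15,20); WM=18
i=14 t=20 v=4: → [20,25); WM=20; [15,20) fires=3
i=15 t=24 v=4: → [20,25); WM=24
i=16 t=17 v=3: DROP (t<24-2); WM=24
i=17 t=16 v=4: DROP (t<24-2); WM=24
i=18 t=16 v=5: DROP (t<24-2); WM=24
i=19 t=23 v=5: → [20,25); WM=24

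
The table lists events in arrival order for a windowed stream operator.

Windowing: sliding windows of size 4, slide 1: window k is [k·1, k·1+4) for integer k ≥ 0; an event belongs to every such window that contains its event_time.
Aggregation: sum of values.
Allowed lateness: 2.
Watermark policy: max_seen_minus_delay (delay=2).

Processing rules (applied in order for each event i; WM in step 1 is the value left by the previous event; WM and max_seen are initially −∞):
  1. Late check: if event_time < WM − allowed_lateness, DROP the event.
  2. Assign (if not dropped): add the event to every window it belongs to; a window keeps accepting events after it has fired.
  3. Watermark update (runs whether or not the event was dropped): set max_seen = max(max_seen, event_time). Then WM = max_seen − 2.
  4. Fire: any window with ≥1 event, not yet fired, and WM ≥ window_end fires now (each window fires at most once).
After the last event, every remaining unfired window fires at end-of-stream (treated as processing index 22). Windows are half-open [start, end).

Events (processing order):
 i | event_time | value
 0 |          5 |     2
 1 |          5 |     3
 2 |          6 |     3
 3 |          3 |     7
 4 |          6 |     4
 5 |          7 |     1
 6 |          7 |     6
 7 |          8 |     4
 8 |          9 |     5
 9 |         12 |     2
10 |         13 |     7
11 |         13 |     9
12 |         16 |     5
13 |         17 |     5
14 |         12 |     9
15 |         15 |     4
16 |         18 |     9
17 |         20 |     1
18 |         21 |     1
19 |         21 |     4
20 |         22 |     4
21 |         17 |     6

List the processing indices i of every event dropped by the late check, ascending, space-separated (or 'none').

14 21

i=0 t=5 v=2: → [5,9),[4,8),[3,7),[2,6); WM=3
i=1 t=5 v=3: → [5,9),[4,8),[3,7),[2,6); WM=3
i=2 t=6 v=3: → [6,10),[5,9),[4,8),[3,7); WM=4
i=3 t=3 v=7: → [3,7),[2,6),[1,5),[0,4); WM=4; [0,4) fires=7
i=4 t=6 v=4: → [6,10),[5,9),[4,8),[3,7); WM=4
i=5 t=7 v=1: → [7,11),[6,10),[5,9),[4,8); WM=5; [1,5) fires=7
i=6 t=7 v=6: → [7,11),[6,10),[5,9),[4,8); WM=5
i=7 t=8 v=4: → [8,12),[7,11),[6,10),[5,9); WM=6; [2,6) fires=12
i=8 t=9 v=5: → [9,13),[8,12),[7,11),[6,10); WM=7; [3,7) fires=19
i=9 t=12 v=2: → [12,16),[11,15),[10,14),[9,13); WM=10; [4,8) fires=19 [5,9) fires=23 [6,10) fires=23
i=10 t=13 v=7: → [13,17),[12,16),[11,15),[10,14); WM=11; [7,11) fires=16
i=11 t=13 v=9: → [13,17),[12,16),[11,15),[10,14); WM=11
i=12 t=16 v=5: → [16,20),[15,19),[14,18),[13,17); WM=14; [8,12) fires=9 [9,13) fires=7 [10,14) fires=18
i=13 t=17 v=5: → [17,21),[16,20),[15,19),[14,18); WM=15; [11,15) fires=18
i=14 t=12 v=9: DROP (t<15-2); WM=15
i=15 t=15 v=4: → [15,19),[14,18),[13,17),[12,16); WM=15
i=16 t=18 v=9: → [18,22),[17,21),[16,20),[15,19); WM=16; [12,16) fires=22
i=17 t=20 v=1: → [20,24),[19,23),[18,22),[17,21); WM=18; [13,17) fires=25 [14,18) fires=14
i=18 t=21 v=1: → [21,25),[20,24),[19,23),[18,22); WM=19; [15,19) fires=23
i=19 t=21 v=4: → [21,25),[20,24),[19,23),[18,22); WM=19
i=20 t=22 v=4: → [22,26),[21,25),[20,24),[19,23); WM=20; [16,20) fires=19
i=21 t=17 v=6: DROP (t<20-2); WM=20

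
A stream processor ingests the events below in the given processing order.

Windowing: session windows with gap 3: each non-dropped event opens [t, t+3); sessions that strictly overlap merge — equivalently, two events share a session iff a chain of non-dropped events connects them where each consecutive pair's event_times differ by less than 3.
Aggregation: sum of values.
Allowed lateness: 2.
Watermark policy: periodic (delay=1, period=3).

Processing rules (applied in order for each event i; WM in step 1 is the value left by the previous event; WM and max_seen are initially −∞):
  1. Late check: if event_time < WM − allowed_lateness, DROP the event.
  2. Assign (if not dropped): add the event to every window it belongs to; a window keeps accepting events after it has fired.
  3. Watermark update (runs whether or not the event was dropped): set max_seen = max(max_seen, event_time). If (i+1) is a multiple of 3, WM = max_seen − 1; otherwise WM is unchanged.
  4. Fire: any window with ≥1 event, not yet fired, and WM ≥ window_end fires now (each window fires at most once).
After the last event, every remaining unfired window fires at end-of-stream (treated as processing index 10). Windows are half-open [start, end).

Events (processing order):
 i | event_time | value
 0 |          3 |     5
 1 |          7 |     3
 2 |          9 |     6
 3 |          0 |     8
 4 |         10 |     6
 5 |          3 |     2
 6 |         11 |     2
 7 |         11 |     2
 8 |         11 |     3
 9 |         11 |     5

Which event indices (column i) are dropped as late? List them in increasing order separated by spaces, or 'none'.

3 5

i=0 t=3 v=5: → [3,6); WM=−∞
i=1 t=7 v=3: → [7,10); WM=−∞
i=2 t=9 v=6: → [7,12); WM=8
i=3 t=0 v=8: DROP (t<8-2); WM=8
i=4 t=10 v=6: → [7,13); WM=8
i=5 t=3 v=2: DROP (t<8-2); WM=9
i=6 t=11 v=2: → [7,14); WM=9
i=7 t=11 v=2: → [7,14); WM=9
i=8 t=11 v=3: → [7,14); WM=10
i=9 t=11 v=5: → [7,14); WM=10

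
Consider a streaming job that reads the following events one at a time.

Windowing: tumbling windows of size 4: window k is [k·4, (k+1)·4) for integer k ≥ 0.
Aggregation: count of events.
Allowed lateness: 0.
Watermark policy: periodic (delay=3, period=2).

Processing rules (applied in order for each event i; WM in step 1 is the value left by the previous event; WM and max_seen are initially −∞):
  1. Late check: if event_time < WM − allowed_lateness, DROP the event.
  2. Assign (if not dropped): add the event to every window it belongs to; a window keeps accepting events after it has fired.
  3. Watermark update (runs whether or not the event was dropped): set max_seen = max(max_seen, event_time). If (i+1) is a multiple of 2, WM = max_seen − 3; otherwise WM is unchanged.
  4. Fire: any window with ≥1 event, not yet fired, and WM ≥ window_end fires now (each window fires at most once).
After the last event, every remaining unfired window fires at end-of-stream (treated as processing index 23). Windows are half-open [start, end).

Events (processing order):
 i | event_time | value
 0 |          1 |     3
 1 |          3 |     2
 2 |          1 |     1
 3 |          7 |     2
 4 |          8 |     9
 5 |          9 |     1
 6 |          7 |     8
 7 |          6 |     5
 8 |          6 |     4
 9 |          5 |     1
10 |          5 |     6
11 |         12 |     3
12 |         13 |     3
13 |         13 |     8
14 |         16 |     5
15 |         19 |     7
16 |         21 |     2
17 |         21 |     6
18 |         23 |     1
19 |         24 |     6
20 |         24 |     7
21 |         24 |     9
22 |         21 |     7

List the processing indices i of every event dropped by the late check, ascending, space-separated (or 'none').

i=0 t=1 v=3: → [0,4); WM=−∞
i=1 t=3 v=2: → [0,4); WM=0
i=2 t=1 v=1: → [0,4); WM=0
i=3 t=7 v=2: → [4,8); WM=4; [0,4) fires=3
i=4 t=8 v=9: → [8,12); WM=4
i=5 t=9 v=1: → [8,12); WM=6
i=6 t=7 v=8: → [4,8); WM=6
i=7 t=6 v=5: → [4,8); WM=6
i=8 t=6 v=4: → [4,8); WM=6
i=9 t=5 v=1: DROP (t<6-0); WM=6
i=10 t=5 v=6: DROP (t<6-0); WM=6
i=11 t=12 v=3: → [12,16); WM=9; [4,8) fires=4
i=12 t=13 v=3: → [12,16); WM=9
i=13 t=13 v=8: → [12,16); WM=10
i=14 t=16 v=5: → [16,20); WM=10
i=15 t=19 v=7: → [16,20); WM=16; [8,12) fires=2 [12,16) fires=3
i=16 t=21 v=2: → [20,24); WM=16
i=17 t=21 v=6: → [20,24); WM=18
i=18 t=23 v=1: → [20,24); WM=18
i=19 t=24 v=6: → [24,28); WM=21; [16,20) fires=2
i=20 t=24 v=7: → [24,28); WM=21
i=21 t=24 v=9: → [24,28); WM=21
i=22 t=21 v=7: → [20,24); WM=21

9 10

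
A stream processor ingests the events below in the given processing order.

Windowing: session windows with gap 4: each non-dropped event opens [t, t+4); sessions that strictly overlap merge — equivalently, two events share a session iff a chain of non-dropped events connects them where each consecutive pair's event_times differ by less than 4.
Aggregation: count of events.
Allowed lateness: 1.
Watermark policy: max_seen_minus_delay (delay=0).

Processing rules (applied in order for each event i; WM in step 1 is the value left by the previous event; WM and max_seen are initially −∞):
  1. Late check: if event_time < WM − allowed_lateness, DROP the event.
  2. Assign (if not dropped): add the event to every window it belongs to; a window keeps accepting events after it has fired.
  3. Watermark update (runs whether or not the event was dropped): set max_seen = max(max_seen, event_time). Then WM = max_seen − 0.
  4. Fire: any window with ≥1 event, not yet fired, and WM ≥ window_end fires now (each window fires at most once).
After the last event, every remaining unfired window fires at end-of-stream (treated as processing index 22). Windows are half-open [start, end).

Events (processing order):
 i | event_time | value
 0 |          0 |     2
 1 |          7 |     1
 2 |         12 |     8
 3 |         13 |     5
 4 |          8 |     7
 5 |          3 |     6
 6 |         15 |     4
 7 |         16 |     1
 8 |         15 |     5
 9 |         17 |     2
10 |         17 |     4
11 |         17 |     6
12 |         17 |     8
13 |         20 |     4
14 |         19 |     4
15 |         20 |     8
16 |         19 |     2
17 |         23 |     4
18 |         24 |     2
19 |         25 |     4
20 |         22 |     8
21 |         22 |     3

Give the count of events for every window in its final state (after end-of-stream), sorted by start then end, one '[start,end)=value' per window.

i=0 t=0 v=2: → [0,4); WM=0
i=1 t=7 v=1: → [7,11); WM=7
i=2 t=12 v=8: → [12,16); WM=12
i=3 t=13 v=5: → [12,17); WM=13
i=4 t=8 v=7: DROP (t<13-1); WM=13
i=5 t=3 v=6: DROP (t<13-1); WM=13
i=6 t=15 v=4: → [12,19); WM=15
i=7 t=16 v=1: → [12,20); WM=16
i=8 t=15 v=5: → [12,20); WM=16
i=9 t=17 v=2: → [12,21); WM=17
i=10 t=17 v=4: → [12,21); WM=17
i=11 t=17 v=6: → [12,21); WM=17
i=12 t=17 v=8: → [12,21); WM=17
i=13 t=20 v=4: → [12,24); WM=20
i=14 t=19 v=4: → [12,24); WM=20
i=15 t=20 v=8: → [12,24); WM=20
i=16 t=19 v=2: → [12,24); WM=20
i=17 t=23 v=4: → [12,27); WM=23
i=18 t=24 v=2: → [12,28); WM=24
i=19 t=25 v=4: → [12,29); WM=25
i=20 t=22 v=8: DROP (t<25-1); WM=25
i=21 t=22 v=3: DROP (t<25-1); WM=25

[0,4)=1 [7,11)=1 [12,29)=16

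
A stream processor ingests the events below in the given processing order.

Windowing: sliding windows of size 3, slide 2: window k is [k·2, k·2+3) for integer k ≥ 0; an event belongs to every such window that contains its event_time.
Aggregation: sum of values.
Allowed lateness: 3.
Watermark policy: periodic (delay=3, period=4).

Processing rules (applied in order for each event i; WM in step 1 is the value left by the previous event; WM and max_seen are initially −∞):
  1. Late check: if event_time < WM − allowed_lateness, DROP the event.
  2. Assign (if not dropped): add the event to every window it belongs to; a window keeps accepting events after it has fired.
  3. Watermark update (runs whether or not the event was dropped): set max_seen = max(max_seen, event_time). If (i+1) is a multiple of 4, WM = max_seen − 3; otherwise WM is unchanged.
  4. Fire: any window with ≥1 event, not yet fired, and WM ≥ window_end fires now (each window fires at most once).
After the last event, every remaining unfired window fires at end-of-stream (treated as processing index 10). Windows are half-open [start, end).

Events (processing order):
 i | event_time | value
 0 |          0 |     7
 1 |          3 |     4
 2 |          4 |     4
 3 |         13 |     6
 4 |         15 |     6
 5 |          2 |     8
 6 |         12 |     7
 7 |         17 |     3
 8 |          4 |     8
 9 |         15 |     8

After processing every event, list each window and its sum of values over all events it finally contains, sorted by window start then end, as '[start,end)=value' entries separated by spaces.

i=0 t=0 v=7: → [0,3); WM=−∞
i=1 t=3 v=4: → [2,5); WM=−∞
i=2 t=4 v=4: → [4,7),[2,5); WM=−∞
i=3 t=13 v=6: → [12,15); WM=10; [0,3) fires=7 [2,5) fires=8 [4,7) fires=4
i=4 t=15 v=6: → [14,17); WM=10
i=5 t=2 v=8: DROP (t<10-3); WM=10
i=6 t=12 v=7: → [12,15),[10,13); WM=10
i=7 t=17 v=3: → [16,19); WM=14; [10,13) fires=7
i=8 t=4 v=8: DROP (t<14-3); WM=14
i=9 t=15 v=8: → [14,17); WM=14

[0,3)=7 [2,5)=8 [4,7)=4 [10,13)=7 [12,15)=13 [14,17)=14 [16,19)=3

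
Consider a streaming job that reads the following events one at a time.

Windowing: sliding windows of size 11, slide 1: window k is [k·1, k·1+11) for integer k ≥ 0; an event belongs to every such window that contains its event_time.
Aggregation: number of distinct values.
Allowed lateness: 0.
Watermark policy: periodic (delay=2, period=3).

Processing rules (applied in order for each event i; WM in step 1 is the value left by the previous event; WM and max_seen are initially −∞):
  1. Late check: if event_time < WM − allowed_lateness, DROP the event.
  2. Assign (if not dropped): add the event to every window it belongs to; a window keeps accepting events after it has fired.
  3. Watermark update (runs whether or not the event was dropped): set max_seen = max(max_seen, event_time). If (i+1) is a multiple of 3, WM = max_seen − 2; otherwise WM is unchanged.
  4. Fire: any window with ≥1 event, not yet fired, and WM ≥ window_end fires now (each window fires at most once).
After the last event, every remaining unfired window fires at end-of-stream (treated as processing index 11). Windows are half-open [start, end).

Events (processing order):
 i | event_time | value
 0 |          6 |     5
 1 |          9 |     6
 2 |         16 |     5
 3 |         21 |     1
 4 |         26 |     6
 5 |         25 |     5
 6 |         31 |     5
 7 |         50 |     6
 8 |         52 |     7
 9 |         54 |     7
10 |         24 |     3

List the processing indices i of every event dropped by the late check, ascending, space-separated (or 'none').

i=0 t=6 v=5: → [6,17),[5,16),[4,15),[3,14),[2,13),[1,12),[0,11); WM=−∞
i=1 t=9 v=6: → [9,20),[8,19),[7,18),[6,17),[5,16),[4,15),[3,14),[2,13),[1,12),[0,11); WM=−∞
i=2 t=16 v=5: → [16,27),[15,26),[14,25),[13,24),[12,23),[11,22),[10,21),[9,20),[8,19),[7,18),[6,17); WM=14; [0,11) fires=2 [1,12) fires=2 [2,13) fires=2 [3,14) fires=2
i=3 t=21 v=1: → [21,32),[20,31),[19,30),[18,29),[17,28),[16,27),[15,26),[14,25),[13,24),[12,23),[11,22); WM=14
i=4 t=26 v=6: → [26,37),[25,36),[24,35),[23,34),[22,33),[21,32),[20,31),[19,30),[18,29),[17,28),[16,27); WM=14
i=5 t=25 v=5: → [25,36),[24,35),[23,34),[22,33),[21,32),[20,31),[19,30),[18,29),[17,28),[16,27),[15,26); WM=24; [4,15) fires=2 [5,16) fires=2 [6,17) fires=2 [7,18) fires=2 [8,19) fires=2 [9,20) fires=2 [10,21) fires=1 [11,22) fires=2 [12,23) fires=2 [13,24) fires=2
i=6 t=31 v=5: → [31,42),[30,41),[29,40),[28,39),[27,38),[26,37),[25,36),[24,35),[23,34),[22,33),[21,32); WM=24
i=7 t=50 v=6: → [50,61),[49,60),[48,59),[47,58),[46,57),[45,56),[44,55),[43,54),[42,53),[41,52),[40,51); WM=24
i=8 t=52 v=7: → [52,63),[51,62),[50,61),[49,60),[48,59),[47,58),[46,57),[45,56),[44,55),[43,54),[42,53); WM=50; [14,25) fires=2 [15,26) fires=2 [16,27) fires=3 [17,28) fires=3 [18,29) fires=3 [19,30) fires=3 [20,31) fires=3 [21,32) fires=3 [22,33) fires=2 [23,34) fires=2 [24,35) fires=2 [25,36) fires=2 [26,37) fires=2 [27,38) fires=1 [28,39) fires=1 [29,40) fires=1 [30,41) fires=1 [31,42) fires=1
i=9 t=54 v=7: → [54,65),[53,64),[52,63),[51,62),[50,61),[49,60),[48,59),[47,58),[46,57),[45,56),[44,55); WM=50
i=10 t=24 v=3: DROP (t<50-0); WM=50

10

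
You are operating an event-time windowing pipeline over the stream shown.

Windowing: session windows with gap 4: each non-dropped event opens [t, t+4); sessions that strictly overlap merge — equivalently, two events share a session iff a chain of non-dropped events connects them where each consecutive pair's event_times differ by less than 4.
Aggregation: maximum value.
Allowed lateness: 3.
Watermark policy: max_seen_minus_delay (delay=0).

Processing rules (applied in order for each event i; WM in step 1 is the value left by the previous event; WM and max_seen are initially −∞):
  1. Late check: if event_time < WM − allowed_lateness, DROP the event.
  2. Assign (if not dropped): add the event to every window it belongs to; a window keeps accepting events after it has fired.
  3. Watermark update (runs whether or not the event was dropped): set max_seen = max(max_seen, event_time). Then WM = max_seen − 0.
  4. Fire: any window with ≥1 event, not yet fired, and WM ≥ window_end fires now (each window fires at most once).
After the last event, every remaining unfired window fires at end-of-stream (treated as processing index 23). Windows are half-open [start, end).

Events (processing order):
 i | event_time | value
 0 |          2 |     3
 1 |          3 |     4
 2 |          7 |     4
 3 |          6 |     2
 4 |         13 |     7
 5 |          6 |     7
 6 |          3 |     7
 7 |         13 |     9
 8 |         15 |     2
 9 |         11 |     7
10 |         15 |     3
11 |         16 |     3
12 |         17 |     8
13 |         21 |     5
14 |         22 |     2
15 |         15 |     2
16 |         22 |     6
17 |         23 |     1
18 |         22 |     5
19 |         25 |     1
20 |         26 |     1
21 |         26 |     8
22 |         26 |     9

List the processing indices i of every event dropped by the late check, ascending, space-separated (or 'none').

i=0 t=2 v=3: → [2,6); WM=2
i=1 t=3 v=4: → [2,7); WM=3
i=2 t=7 v=4: → [7,11); WM=7
i=3 t=6 v=2: → [2,11); WM=7
i=4 t=13 v=7: → [13,17); WM=13
i=5 t=6 v=7: DROP (t<13-3); WM=13
i=6 t=3 v=7: DROP (t<13-3); WM=13
i=7 t=13 v=9: → [13,17); WM=13
i=8 t=15 v=2: → [13,19); WM=15
i=9 t=11 v=7: DROP (t<15-3); WM=15
i=10 t=15 v=3: → [13,19); WM=15
i=11 t=16 v=3: → [13,20); WM=16
i=12 t=17 v=8: → [13,21); WM=17
i=13 t=21 v=5: → [21,25); WM=21
i=14 t=22 v=2: → [21,26); WM=22
i=15 t=15 v=2: DROP (t<22-3); WM=22
i=16 t=22 v=6: → [21,26); WM=22
i=17 t=23 v=1: → [21,27); WM=23
i=18 t=22 v=5: → [21,27); WM=23
i=19 t=25 v=1: → [21,29); WM=25
i=20 t=26 v=1: → [21,30); WM=26
i=21 t=26 v=8: → [21,30); WM=26
i=22 t=26 v=9: → [21,30); WM=26

5 6 9 15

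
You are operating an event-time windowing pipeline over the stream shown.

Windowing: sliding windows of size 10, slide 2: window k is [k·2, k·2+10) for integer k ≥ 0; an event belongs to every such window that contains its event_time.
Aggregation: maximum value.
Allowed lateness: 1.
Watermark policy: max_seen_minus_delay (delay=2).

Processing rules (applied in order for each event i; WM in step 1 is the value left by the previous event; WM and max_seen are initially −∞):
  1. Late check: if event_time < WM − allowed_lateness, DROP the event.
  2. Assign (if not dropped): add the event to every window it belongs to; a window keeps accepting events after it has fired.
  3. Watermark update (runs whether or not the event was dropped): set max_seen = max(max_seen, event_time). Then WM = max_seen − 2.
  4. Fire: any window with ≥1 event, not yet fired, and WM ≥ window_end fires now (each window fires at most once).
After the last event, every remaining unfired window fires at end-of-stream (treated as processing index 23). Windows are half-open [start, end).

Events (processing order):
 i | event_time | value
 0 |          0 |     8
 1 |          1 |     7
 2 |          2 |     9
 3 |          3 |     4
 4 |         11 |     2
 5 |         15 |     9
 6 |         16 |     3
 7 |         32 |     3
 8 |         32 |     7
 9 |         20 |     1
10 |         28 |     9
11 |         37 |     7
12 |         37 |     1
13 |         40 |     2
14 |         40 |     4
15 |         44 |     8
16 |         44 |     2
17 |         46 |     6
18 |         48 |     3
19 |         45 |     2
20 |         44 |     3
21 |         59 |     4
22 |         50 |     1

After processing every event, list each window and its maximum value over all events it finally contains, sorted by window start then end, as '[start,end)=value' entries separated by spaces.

i=0 t=0 v=8: → [0,10); WM=-2
i=1 t=1 v=7: → [0,10); WM=-1
i=2 t=2 v=9: → [2,12),[0,10); WM=0
i=3 t=3 v=4: → [2,12),[0,10); WM=1
i=4 t=11 v=2: → [10,20),[8,18),[6,16),[4,14),[2,12); WM=9
i=5 t=15 v=9: → [14,24),[12,22),[10,20),[8,18),[6,16); WM=13; [0,10) fires=9 [2,12) fires=9
i=6 t=16 v=3: → [16,26),[14,24),[12,22),[10,20),[8,18); WM=14; [4,14) fires=2
i=7 t=32 v=3: → [32,42),[30,40),[28,38),[26,36),[24,34); WM=30; [6,16) fires=9 [8,18) fires=9 [10,20) fires=9 [12,22) fires=9 [14,24) fires=9 [16,26) fires=3
i=8 t=32 v=7: → [32,42),[30,40),[28,38),[26,36),[24,34); WM=30
i=9 t=20 v=1: DROP (t<30-1); WM=30
i=10 t=28 v=9: DROP (t<30-1); WM=30
i=11 t=37 v=7: → [36,46),[34,44),[32,42),[30,40),[28,38); WM=35; [24,34) fires=7
i=12 t=37 v=1: → [36,46),[34,44),[32,42),[30,40),[28,38); WM=35
i=13 t=40 v=2: → [40,50),[38,48),[36,46),[34,44),[32,42); WM=38; [26,36) fires=7 [28,38) fires=7
i=14 t=40 v=4: → [40,50),[38,48),[36,46),[34,44),[32,42); WM=38
i=15 t=44 v=8: → [44,54),[42,52),[40,50),[38,48),[36,46); WM=42; [30,40) fires=7 [32,42) fires=7
i=16 t=44 v=2: → [44,54),[42,52),[40,50),[38,48),[36,46); WM=42
i=17 t=46 v=6: → [46,56),[44,54),[42,52),[40,50),[38,48); WM=44; [34,44) fires=7
i=18 t=48 v=3: → [48,58),[46,56),[44,54),[42,52),[40,50); WM=46; [36,46) fires=8
i=19 t=45 v=2: → [44,54),[42,52),[40,50),[38,48),[36,46); WM=46
i=20 t=44 v=3: DROP (t<46-1); WM=46
i=21 t=59 v=4: → [58,68),[56,66),[54,64),[52,62),[50,60); WM=57; [38,48) fires=8 [40,50) fires=8 [42,52) fires=8 [44,54) fires=8 [46,56) fires=6
i=22 t=50 v=1: DROP (t<57-1); WM=57

[0,10)=9 [2,12)=9 [4,14)=2 [6,16)=9 [8,18)=9 [10,20)=9 [12,22)=9 [14,24)=9 [16,26)=3 [24,34)=7 [26,36)=7 [28,38)=7 [30,40)=7 [32,42)=7 [34,44)=7 [36,46)=8 [38,48)=8 [40,50)=8 [42,52)=8 [44,54)=8 [46,56)=6 [48,58)=3 [50,60)=4 [52,62)=4 [54,64)=4 [56,66)=4 [58,68)=4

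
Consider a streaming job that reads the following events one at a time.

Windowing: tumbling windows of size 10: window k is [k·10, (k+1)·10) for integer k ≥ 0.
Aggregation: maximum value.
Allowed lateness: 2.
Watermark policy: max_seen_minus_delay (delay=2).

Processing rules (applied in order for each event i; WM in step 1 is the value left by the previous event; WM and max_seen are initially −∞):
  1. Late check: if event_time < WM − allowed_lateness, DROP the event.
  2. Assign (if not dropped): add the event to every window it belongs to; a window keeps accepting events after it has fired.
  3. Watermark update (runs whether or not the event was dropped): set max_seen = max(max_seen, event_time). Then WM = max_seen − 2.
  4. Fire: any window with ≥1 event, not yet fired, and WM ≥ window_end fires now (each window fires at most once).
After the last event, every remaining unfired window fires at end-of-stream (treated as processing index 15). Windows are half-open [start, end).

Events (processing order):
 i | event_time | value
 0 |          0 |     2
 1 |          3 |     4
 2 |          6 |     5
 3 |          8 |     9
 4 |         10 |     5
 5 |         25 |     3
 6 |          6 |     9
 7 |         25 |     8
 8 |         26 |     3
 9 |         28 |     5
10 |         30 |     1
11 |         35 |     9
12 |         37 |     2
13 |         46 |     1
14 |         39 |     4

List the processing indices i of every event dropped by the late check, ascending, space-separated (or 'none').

i=0 t=0 v=2: → [0,10); WM=-2
i=1 t=3 v=4: → [0,10); WM=1
i=2 t=6 v=5: → [0,10); WM=4
i=3 t=8 v=9: → [0,10); WM=6
i=4 t=10 v=5: → [10,20); WM=8
i=5 t=25 v=3: → [20,30); WM=23; [0,10) fires=9 [10,20) fires=5
i=6 t=6 v=9: DROP (t<23-2); WM=23
i=7 t=25 v=8: → [20,30); WM=23
i=8 t=26 v=3: → [20,30); WM=24
i=9 t=28 v=5: → [20,30); WM=26
i=10 t=30 v=1: → [30,40); WM=28
i=11 t=35 v=9: → [30,40); WM=33; [20,30) fires=8
i=12 t=37 v=2: → [30,40); WM=35
i=13 t=46 v=1: → [40,50); WM=44; [30,40) fires=9
i=14 t=39 v=4: DROP (t<44-2); WM=44

6 14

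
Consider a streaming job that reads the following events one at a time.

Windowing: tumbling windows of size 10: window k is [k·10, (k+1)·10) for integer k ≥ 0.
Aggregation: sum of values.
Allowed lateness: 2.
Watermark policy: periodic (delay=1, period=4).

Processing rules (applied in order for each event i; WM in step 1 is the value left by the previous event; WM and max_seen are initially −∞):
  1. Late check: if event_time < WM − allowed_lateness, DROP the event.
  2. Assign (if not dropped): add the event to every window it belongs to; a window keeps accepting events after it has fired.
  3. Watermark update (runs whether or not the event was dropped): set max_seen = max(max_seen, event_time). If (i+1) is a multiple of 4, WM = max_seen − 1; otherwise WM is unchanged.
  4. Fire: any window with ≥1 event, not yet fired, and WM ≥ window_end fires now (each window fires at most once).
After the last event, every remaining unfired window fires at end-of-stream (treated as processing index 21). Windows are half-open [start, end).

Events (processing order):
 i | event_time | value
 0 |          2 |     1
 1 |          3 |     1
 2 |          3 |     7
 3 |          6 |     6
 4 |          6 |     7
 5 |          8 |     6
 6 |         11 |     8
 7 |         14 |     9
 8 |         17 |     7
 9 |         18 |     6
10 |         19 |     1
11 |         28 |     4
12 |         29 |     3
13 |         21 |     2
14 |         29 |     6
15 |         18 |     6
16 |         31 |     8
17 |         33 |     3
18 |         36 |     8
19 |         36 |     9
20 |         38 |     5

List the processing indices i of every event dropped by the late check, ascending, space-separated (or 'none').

13 15

i=0 t=2 v=1: → [0,10); WM=−∞
i=1 t=3 v=1: → [0,10); WM=−∞
i=2 t=3 v=7: → [0,10); WM=−∞
i=3 t=6 v=6: → [0,10); WM=5
i=4 t=6 v=7: → [0,10); WM=5
i=5 t=8 v=6: → [0,10); WM=5
i=6 t=11 v=8: → [10,20); WM=5
i=7 t=14 v=9: → [10,20); WM=13; [0,10) fires=28
i=8 t=17 v=7: → [10,20); WM=13
i=9 t=18 v=6: → [10,20); WM=13
i=10 t=19 v=1: → [10,20); WM=13
i=11 t=28 v=4: → [20,30); WM=27; [10,20) fires=31
i=12 t=29 v=3: → [20,30); WM=27
i=13 t=21 v=2: DROP (t<27-2); WM=27
i=14 t=29 v=6: → [20,30); WM=27
i=15 t=18 v=6: DROP (t<27-2); WM=28
i=16 t=31 v=8: → [30,40); WM=28
i=17 t=33 v=3: → [30,40); WM=28
i=18 t=36 v=8: → [30,40); WM=28
i=19 t=36 v=9: → [30,40); WM=35; [20,30) fires=13
i=20 t=38 v=5: → [30,40); WM=35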